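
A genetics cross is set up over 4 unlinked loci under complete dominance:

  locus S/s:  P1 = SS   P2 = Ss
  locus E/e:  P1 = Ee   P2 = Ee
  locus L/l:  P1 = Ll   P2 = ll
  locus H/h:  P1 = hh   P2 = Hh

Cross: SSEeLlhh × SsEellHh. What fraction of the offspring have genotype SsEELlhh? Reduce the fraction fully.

SSEeLlhh gametes: SELh×4, SElh×4, SeLh×4, Selh×4
SsEellHh gametes: SElH×2, SElh×2, SelH×2, Selh×2, sElH×2, sElh×2, selH×2, selh×2
SSEeLlhh×SsEellHh grid (16·16=256): SSEELlHh=8 SSEELlhh=8 SSEEllHh=8 SSEEllhh=8 SSEeLlHh=16 SSEeLlhh=16 SSEellHh=16 SSEellhh=16 SSeeLlHh=8 SSeeLlhh=8 SSeellHh=8 SSeellhh=8 SsEELlHh=8 SsEELlhh=8 SsEEllHh=8 SsEEllhh=8 SsEeLlHh=16 SsEeLlhh=16 SsEellHh=16 SsEellhh=16 SseeLlHh=8 SseeLlhh=8 SseellHh=8 Sseellhh=8
SsEELlhh hits 8/256; gcd=8; 8÷8/256÷8 = 1/32

P(SsEELlhh) = 1/32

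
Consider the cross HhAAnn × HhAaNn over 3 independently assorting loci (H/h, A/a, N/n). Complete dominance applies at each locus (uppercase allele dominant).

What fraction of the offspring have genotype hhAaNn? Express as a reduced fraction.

P(hhAaNn) = 1/16

HhAAnn gametes: HAn×4, hAn×4
HhAaNn gametes: HAN×1, HAn×1, HaN×1, Han×1, hAN×1, hAn×1, haN×1, han×1
HhAAnn×HhAaNn grid (8·8=64): HHAANn=4 HHAAnn=4 HHAaNn=4 HHAann=4 HhAANn=8 HhAAnn=8 HhAaNn=8 HhAann=8 hhAANn=4 hhAAnn=4 hhAaNn=4 hhAann=4
hhAaNn hits 4/64; gcd=4; 4÷4/64÷4 = 1/16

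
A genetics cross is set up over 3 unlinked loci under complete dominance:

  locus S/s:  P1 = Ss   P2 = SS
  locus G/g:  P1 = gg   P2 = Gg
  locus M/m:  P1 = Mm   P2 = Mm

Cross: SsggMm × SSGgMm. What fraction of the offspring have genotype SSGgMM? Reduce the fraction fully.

P(SSGgMM) = 1/16

SsggMm gametes: SgM×2, Sgm×2, sgM×2, sgm×2
SSGgMm gametes: SGM×2, SGm×2, SgM×2, Sgm×2
SsggMm×SSGgMm grid (8·8=64): SSGgMM=4 SSGgMm=8 SSGgmm=4 SSggMM=4 SSggMm=8 SSggmm=4 SsGgMM=4 SsGgMm=8 SsGgmm=4 SsggMM=4 SsggMm=8 Ssggmm=4
SSGgMM hits 4/64; gcd=4; 4÷4/64÷4 = 1/16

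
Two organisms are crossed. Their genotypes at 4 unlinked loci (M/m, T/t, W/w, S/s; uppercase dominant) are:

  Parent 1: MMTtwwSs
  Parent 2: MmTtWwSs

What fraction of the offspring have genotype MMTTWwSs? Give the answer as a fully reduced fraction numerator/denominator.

MMTtwwSs gametes: MTwS×4, MTws×4, MtwS×4, Mtws×4
MmTtWwSs gametes: MTWS×1, MTWs×1, MTwS×1, MTws×1, MtWS×1, MtWs×1, MtwS×1, Mtws×1, mTWS×1, mTWs×1, mTwS×1, mTws×1, mtWS×1, mtWs×1, mtwS×1, mtws×1
MMTtwwSs×MmTtWwSs grid (16·16=256): MMTTWwSS=4 MMTTWwSs=8 MMTTWwss=4 MMTTwwSS=4 MMTTwwSs=8 MMTTwwss=4 MMTtWwSS=8 MMTtWwSs=16 MMTtWwss=8 MMTtwwSS=8 MMTtwwSs=16 MMTtwwss=8 MMttWwSS=4 MMttWwSs=8 MMttWwss=4 MMttwwSS=4 MMttwwSs=8 MMttwwss=4 MmTTWwSS=4 MmTTWwSs=8 MmTTWwss=4 MmTTwwSS=4 MmTTwwSs=8 MmTTwwss=4 MmTtWwSS=8 MmTtWwSs=16 MmTtWwss=8 MmTtwwSS=8 MmTtwwSs=16 MmTtwwss=8 MmttWwSS=4 MmttWwSs=8 MmttWwss=4 MmttwwSS=4 MmttwwSs=8 Mmttwwss=4
MMTTWwSs hits 8/256; gcd=8; 8÷8/256÷8 = 1/32

P(MMTTWwSs) = 1/32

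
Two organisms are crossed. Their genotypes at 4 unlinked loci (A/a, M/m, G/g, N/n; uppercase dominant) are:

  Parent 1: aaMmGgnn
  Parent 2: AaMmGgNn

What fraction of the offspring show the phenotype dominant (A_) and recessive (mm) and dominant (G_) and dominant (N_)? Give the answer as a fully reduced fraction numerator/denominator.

aaMmGgnn gametes: aMGn×4, aMgn×4, amGn×4, amgn×4
AaMmGgNn gametes: AMGN×1, AMGn×1, AMgN×1, AMgn×1, AmGN×1, AmGn×1, AmgN×1, Amgn×1, aMGN×1, aMGn×1, aMgN×1, aMgn×1, amGN×1, amGn×1, amgN×1, amgn×1
aaMmGgnn×AaMmGgNn grid (16·16=256): AaMMGGNn=4 AaMMGGnn=4 AaMMGgNn=8 AaMMGgnn=8 AaMMggNn=4 AaMMggnn=4 AaMmGGNn=8 AaMmGGnn=8 AaMmGgNn=16 AaMmGgnn=16 AaMmggNn=8 AaMmggnn=8 AammGGNn=4 AammGGnn=4 AammGgNn=8 AammGgnn=8 AammggNn=4 Aammggnn=4 aaMMGGNn=4 aaMMGGnn=4 aaMMGgNn=8 aaMMGgnn=8 aaMMggNn=4 aaMMggnn=4 aaMmGGNn=8 aaMmGGnn=8 aaMmGgNn=16 aaMmGgnn=16 aaMmggNn=8 aaMmggnn=8 aammGGNn=4 aammGGnn=4 aammGgNn=8 aammGgnn=8 aammggNn=4 aammggnn=4
A_ mm G_ N_ hits 12/256; gcd=4; 12÷4/256÷4 = 3/64

P(A_ mm G_ N_) = 3/64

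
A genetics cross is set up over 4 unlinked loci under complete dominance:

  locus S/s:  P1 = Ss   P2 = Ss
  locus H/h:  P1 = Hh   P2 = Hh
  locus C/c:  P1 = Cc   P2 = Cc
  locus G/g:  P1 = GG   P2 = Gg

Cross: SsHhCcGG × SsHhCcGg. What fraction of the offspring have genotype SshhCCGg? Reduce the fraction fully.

P(SshhCCGg) = 1/64

SsHhCcGG gametes: SHCG×2, SHcG×2, ShCG×2, ShcG×2, sHCG×2, sHcG×2, shCG×2, shcG×2
SsHhCcGg gametes: SHCG×1, SHCg×1, SHcG×1, SHcg×1, ShCG×1, ShCg×1, ShcG×1, Shcg×1, sHCG×1, sHCg×1, sHcG×1, sHcg×1, shCG×1, shCg×1, shcG×1, shcg×1
SsHhCcGG×SsHhCcGg grid (16·16=256): SSHHCCGG=2 SSHHCCGg=2 SSHHCcGG=4 SSHHCcGg=4 SSHHccGG=2 SSHHccGg=2 SSHhCCGG=4 SSHhCCGg=4 SSHhCcGG=8 SSHhCcGg=8 SSHhccGG=4 SSHhccGg=4 SShhCCGG=2 SShhCCGg=2 SShhCcGG=4 SShhCcGg=4 SShhccGG=2 SShhccGg=2 SsHHCCGG=4 SsHHCCGg=4 SsHHCcGG=8 SsHHCcGg=8 SsHHccGG=4 SsHHccGg=4 SsHhCCGG=8 SsHhCCGg=8 SsHhCcGG=16 SsHhCcGg=16 SsHhccGG=8 SsHhccGg=8 SshhCCGG=4 SshhCCGg=4 SshhCcGG=8 SshhCcGg=8 SshhccGG=4 SshhccGg=4 ssHHCCGG=2 ssHHCCGg=2 ssHHCcGG=4 ssHHCcGg=4 ssHHccGG=2 ssHHccGg=2 ssHhCCGG=4 ssHhCCGg=4 ssHhCcGG=8 ssHhCcGg=8 ssHhccGG=4 ssHhccGg=4 sshhCCGG=2 sshhCCGg=2 sshhCcGG=4 sshhCcGg=4 sshhccGG=2 sshhccGg=2
SshhCCGg hits 4/256; gcd=4; 4÷4/256÷4 = 1/64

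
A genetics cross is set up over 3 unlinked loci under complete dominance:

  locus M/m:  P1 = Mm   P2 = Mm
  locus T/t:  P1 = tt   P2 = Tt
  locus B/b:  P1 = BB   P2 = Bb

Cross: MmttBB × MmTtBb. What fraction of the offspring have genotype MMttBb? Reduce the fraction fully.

MmttBB gametes: MtB×4, mtB×4
MmTtBb gametes: MTB×1, MTb×1, MtB×1, Mtb×1, mTB×1, mTb×1, mtB×1, mtb×1
MmttBB×MmTtBb grid (8·8=64): MMTtBB=4 MMTtBb=4 MMttBB=4 MMttBb=4 MmTtBB=8 MmTtBb=8 MmttBB=8 MmttBb=8 mmTtBB=4 mmTtBb=4 mmttBB=4 mmttBb=4
MMttBb hits 4/64; gcd=4; 4÷4/64÷4 = 1/16

P(MMttBb) = 1/16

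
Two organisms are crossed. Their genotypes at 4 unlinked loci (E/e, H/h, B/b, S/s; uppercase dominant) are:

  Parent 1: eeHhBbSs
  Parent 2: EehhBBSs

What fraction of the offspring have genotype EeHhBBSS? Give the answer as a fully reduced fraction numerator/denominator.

P(EeHhBBSS) = 1/32

eeHhBbSs gametes: eHBS×2, eHBs×2, eHbS×2, eHbs×2, ehBS×2, ehBs×2, ehbS×2, ehbs×2
EehhBBSs gametes: EhBS×4, EhBs×4, ehBS×4, ehBs×4
eeHhBbSs×EehhBBSs grid (16·16=256): EeHhBBSS=8 EeHhBBSs=16 EeHhBBss=8 EeHhBbSS=8 EeHhBbSs=16 EeHhBbss=8 EehhBBSS=8 EehhBBSs=16 EehhBBss=8 EehhBbSS=8 EehhBbSs=16 EehhBbss=8 eeHhBBSS=8 eeHhBBSs=16 eeHhBBss=8 eeHhBbSS=8 eeHhBbSs=16 eeHhBbss=8 eehhBBSS=8 eehhBBSs=16 eehhBBss=8 eehhBbSS=8 eehhBbSs=16 eehhBbss=8
EeHhBBSS hits 8/256; gcd=8; 8÷8/256÷8 = 1/32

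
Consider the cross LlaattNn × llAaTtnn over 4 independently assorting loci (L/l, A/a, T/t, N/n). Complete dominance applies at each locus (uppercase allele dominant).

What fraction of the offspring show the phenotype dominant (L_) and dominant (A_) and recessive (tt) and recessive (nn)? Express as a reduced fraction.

LlaattNn gametes: LatN×4, Latn×4, latN×4, latn×4
llAaTtnn gametes: lATn×4, lAtn×4, laTn×4, latn×4
LlaattNn×llAaTtnn grid (16·16=256): LlAaTtNn=16 LlAaTtnn=16 LlAattNn=16 LlAattnn=16 LlaaTtNn=16 LlaaTtnn=16 LlaattNn=16 Llaattnn=16 llAaTtNn=16 llAaTtnn=16 llAattNn=16 llAattnn=16 llaaTtNn=16 llaaTtnn=16 llaattNn=16 llaattnn=16
L_ A_ tt nn hits 16/256; gcd=16; 16÷16/256÷16 = 1/16

P(L_ A_ tt nn) = 1/16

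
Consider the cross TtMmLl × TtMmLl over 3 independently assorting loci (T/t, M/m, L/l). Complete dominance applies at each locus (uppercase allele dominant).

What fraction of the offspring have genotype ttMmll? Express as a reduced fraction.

P(ttMmll) = 1/32

TtMmLl gametes: TML×1, TMl×1, TmL×1, Tml×1, tML×1, tMl×1, tmL×1, tml×1
TtMmLl gametes: TML×1, TMl×1, TmL×1, Tml×1, tML×1, tMl×1, tmL×1, tml×1
TtMmLl×TtMmLl grid (8·8=64): TTMMLL=1 TTMMLl=2 TTMMll=1 TTMmLL=2 TTMmLl=4 TTMmll=2 TTmmLL=1 TTmmLl=2 TTmmll=1 TtMMLL=2 TtMMLl=4 TtMMll=2 TtMmLL=4 TtMmLl=8 TtMmll=4 TtmmLL=2 TtmmLl=4 Ttmmll=2 ttMMLL=1 ttMMLl=2 ttMMll=1 ttMmLL=2 ttMmLl=4 ttMmll=2 ttmmLL=1 ttmmLl=2 ttmmll=1
ttMmll hits 2/64; gcd=2; 2÷2/64÷2 = 1/32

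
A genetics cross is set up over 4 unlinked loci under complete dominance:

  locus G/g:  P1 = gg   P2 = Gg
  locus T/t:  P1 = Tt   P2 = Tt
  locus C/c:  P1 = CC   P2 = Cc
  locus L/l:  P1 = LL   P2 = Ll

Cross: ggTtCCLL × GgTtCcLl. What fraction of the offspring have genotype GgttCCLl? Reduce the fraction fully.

ggTtCCLL gametes: gTCL×8, gtCL×8
GgTtCcLl gametes: GTCL×1, GTCl×1, GTcL×1, GTcl×1, GtCL×1, GtCl×1, GtcL×1, Gtcl×1, gTCL×1, gTCl×1, gTcL×1, gTcl×1, gtCL×1, gtCl×1, gtcL×1, gtcl×1
ggTtCCLL×GgTtCcLl grid (16·16=256): GgTTCCLL=8 GgTTCCLl=8 GgTTCcLL=8 GgTTCcLl=8 GgTtCCLL=16 GgTtCCLl=16 GgTtCcLL=16 GgTtCcLl=16 GgttCCLL=8 GgttCCLl=8 GgttCcLL=8 GgttCcLl=8 ggTTCCLL=8 ggTTCCLl=8 ggTTCcLL=8 ggTTCcLl=8 ggTtCCLL=16 ggTtCCLl=16 ggTtCcLL=16 ggTtCcLl=16 ggttCCLL=8 ggttCCLl=8 ggttCcLL=8 ggttCcLl=8
GgttCCLl hits 8/256; gcd=8; 8÷8/256÷8 = 1/32

P(GgttCCLl) = 1/32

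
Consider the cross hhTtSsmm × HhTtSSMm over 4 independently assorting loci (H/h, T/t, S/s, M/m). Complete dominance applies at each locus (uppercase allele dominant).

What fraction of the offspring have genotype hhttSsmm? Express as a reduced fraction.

P(hhttSsmm) = 1/32

hhTtSsmm gametes: hTSm×4, hTsm×4, htSm×4, htsm×4
HhTtSSMm gametes: HTSM×2, HTSm×2, HtSM×2, HtSm×2, hTSM×2, hTSm×2, htSM×2, htSm×2
hhTtSsmm×HhTtSSMm grid (16·16=256): HhTTSSMm=8 HhTTSSmm=8 HhTTSsMm=8 HhTTSsmm=8 HhTtSSMm=16 HhTtSSmm=16 HhTtSsMm=16 HhTtSsmm=16 HhttSSMm=8 HhttSSmm=8 HhttSsMm=8 HhttSsmm=8 hhTTSSMm=8 hhTTSSmm=8 hhTTSsMm=8 hhTTSsmm=8 hhTtSSMm=16 hhTtSSmm=16 hhTtSsMm=16 hhTtSsmm=16 hhttSSMm=8 hhttSSmm=8 hhttSsMm=8 hhttSsmm=8
hhttSsmm hits 8/256; gcd=8; 8÷8/256÷8 = 1/32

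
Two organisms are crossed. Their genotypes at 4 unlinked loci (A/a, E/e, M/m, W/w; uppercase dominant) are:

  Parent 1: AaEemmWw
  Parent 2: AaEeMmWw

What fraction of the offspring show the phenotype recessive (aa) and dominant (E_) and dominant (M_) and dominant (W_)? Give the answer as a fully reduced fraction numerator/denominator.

AaEemmWw gametes: AEmW×2, AEmw×2, AemW×2, Aemw×2, aEmW×2, aEmw×2, aemW×2, aemw×2
AaEeMmWw gametes: AEMW×1, AEMw×1, AEmW×1, AEmw×1, AeMW×1, AeMw×1, AemW×1, Aemw×1, aEMW×1, aEMw×1, aEmW×1, aEmw×1, aeMW×1, aeMw×1, aemW×1, aemw×1
AaEemmWw×AaEeMmWw grid (16·16=256): AAEEMmWW=2 AAEEMmWw=4 AAEEMmww=2 AAEEmmWW=2 AAEEmmWw=4 AAEEmmww=2 AAEeMmWW=4 AAEeMmWw=8 AAEeMmww=4 AAEemmWW=4 AAEemmWw=8 AAEemmww=4 AAeeMmWW=2 AAeeMmWw=4 AAeeMmww=2 AAeemmWW=2 AAeemmWw=4 AAeemmww=2 AaEEMmWW=4 AaEEMmWw=8 AaEEMmww=4 AaEEmmWW=4 AaEEmmWw=8 AaEEmmww=4 AaEeMmWW=8 AaEeMmWw=16 AaEeMmww=8 AaEemmWW=8 AaEemmWw=16 AaEemmww=8 AaeeMmWW=4 AaeeMmWw=8 AaeeMmww=4 AaeemmWW=4 AaeemmWw=8 Aaeemmww=4 aaEEMmWW=2 aaEEMmWw=4 aaEEMmww=2 aaEEmmWW=2 aaEEmmWw=4 aaEEmmww=2 aaEeMmWW=4 aaEeMmWw=8 aaEeMmww=4 aaEemmWW=4 aaEemmWw=8 aaEemmww=4 aaeeMmWW=2 aaeeMmWw=4 aaeeMmww=2 aaeemmWW=2 aaeemmWw=4 aaeemmww=2
aa E_ M_ W_ hits 18/256; gcd=2; 18÷2/256÷2 = 9/128

P(aa E_ M_ W_) = 9/128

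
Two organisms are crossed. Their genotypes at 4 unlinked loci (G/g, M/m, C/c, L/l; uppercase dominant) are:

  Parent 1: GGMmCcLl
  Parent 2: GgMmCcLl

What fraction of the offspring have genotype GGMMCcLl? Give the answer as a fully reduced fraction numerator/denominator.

P(GGMMCcLl) = 1/32

GGMmCcLl gametes: GMCL×2, GMCl×2, GMcL×2, GMcl×2, GmCL×2, GmCl×2, GmcL×2, Gmcl×2
GgMmCcLl gametes: GMCL×1, GMCl×1, GMcL×1, GMcl×1, GmCL×1, GmCl×1, GmcL×1, Gmcl×1, gMCL×1, gMCl×1, gMcL×1, gMcl×1, gmCL×1, gmCl×1, gmcL×1, gmcl×1
GGMmCcLl×GgMmCcLl grid (16·16=256): GGMMCCLL=2 GGMMCCLl=4 GGMMCCll=2 GGMMCcLL=4 GGMMCcLl=8 GGMMCcll=4 GGMMccLL=2 GGMMccLl=4 GGMMccll=2 GGMmCCLL=4 GGMmCCLl=8 GGMmCCll=4 GGMmCcLL=8 GGMmCcLl=16 GGMmCcll=8 GGMmccLL=4 GGMmccLl=8 GGMmccll=4 GGmmCCLL=2 GGmmCCLl=4 GGmmCCll=2 GGmmCcLL=4 GGmmCcLl=8 GGmmCcll=4 GGmmccLL=2 GGmmccLl=4 GGmmccll=2 GgMMCCLL=2 GgMMCCLl=4 GgMMCCll=2 GgMMCcLL=4 GgMMCcLl=8 GgMMCcll=4 GgMMccLL=2 GgMMccLl=4 GgMMccll=2 GgMmCCLL=4 GgMmCCLl=8 GgMmCCll=4 GgMmCcLL=8 GgMmCcLl=16 GgMmCcll=8 GgMmccLL=4 GgMmccLl=8 GgMmccll=4 GgmmCCLL=2 GgmmCCLl=4 GgmmCCll=2 GgmmCcLL=4 GgmmCcLl=8 GgmmCcll=4 GgmmccLL=2 GgmmccLl=4 Ggmmccll=2
GGMMCcLl hits 8/256; gcd=8; 8÷8/256÷8 = 1/32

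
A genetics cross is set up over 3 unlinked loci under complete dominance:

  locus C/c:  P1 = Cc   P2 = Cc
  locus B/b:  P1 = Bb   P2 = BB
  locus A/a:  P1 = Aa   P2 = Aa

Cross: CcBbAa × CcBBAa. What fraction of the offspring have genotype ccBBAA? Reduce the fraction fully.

P(ccBBAA) = 1/32

CcBbAa gametes: CBA×1, CBa×1, CbA×1, Cba×1, cBA×1, cBa×1, cbA×1, cba×1
CcBBAa gametes: CBA×2, CBa×2, cBA×2, cBa×2
CcBbAa×CcBBAa grid (8·8=64): CCBBAA=2 CCBBAa=4 CCBBaa=2 CCBbAA=2 CCBbAa=4 CCBbaa=2 CcBBAA=4 CcBBAa=8 CcBBaa=4 CcBbAA=4 CcBbAa=8 CcBbaa=4 ccBBAA=2 ccBBAa=4 ccBBaa=2 ccBbAA=2 ccBbAa=4 ccBbaa=2
ccBBAA hits 2/64; gcd=2; 2÷2/64÷2 = 1/32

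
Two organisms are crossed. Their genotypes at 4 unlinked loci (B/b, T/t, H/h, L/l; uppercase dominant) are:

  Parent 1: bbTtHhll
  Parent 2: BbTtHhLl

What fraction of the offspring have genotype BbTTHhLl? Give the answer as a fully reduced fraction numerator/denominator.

bbTtHhll gametes: bTHl×4, bThl×4, btHl×4, bthl×4
BbTtHhLl gametes: BTHL×1, BTHl×1, BThL×1, BThl×1, BtHL×1, BtHl×1, BthL×1, Bthl×1, bTHL×1, bTHl×1, bThL×1, bThl×1, btHL×1, btHl×1, bthL×1, bthl×1
bbTtHhll×BbTtHhLl grid (16·16=256): BbTTHHLl=4 BbTTHHll=4 BbTTHhLl=8 BbTTHhll=8 BbTThhLl=4 BbTThhll=4 BbTtHHLl=8 BbTtHHll=8 BbTtHhLl=16 BbTtHhll=16 BbTthhLl=8 BbTthhll=8 BbttHHLl=4 BbttHHll=4 BbttHhLl=8 BbttHhll=8 BbtthhLl=4 Bbtthhll=4 bbTTHHLl=4 bbTTHHll=4 bbTTHhLl=8 bbTTHhll=8 bbTThhLl=4 bbTThhll=4 bbTtHHLl=8 bbTtHHll=8 bbTtHhLl=16 bbTtHhll=16 bbTthhLl=8 bbTthhll=8 bbttHHLl=4 bbttHHll=4 bbttHhLl=8 bbttHhll=8 bbtthhLl=4 bbtthhll=4
BbTTHhLl hits 8/256; gcd=8; 8÷8/256÷8 = 1/32

P(BbTTHhLl) = 1/32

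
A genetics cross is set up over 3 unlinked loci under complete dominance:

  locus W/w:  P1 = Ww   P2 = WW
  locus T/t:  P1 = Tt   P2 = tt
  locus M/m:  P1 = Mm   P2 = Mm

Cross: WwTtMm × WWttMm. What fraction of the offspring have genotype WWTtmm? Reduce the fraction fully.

WwTtMm gametes: WTM×1, WTm×1, WtM×1, Wtm×1, wTM×1, wTm×1, wtM×1, wtm×1
WWttMm gametes: WtM×4, Wtm×4
WwTtMm×WWttMm grid (8·8=64): WWTtMM=4 WWTtMm=8 WWTtmm=4 WWttMM=4 WWttMm=8 WWttmm=4 WwTtMM=4 WwTtMm=8 WwTtmm=4 WwttMM=4 WwttMm=8 Wwttmm=4
WWTtmm hits 4/64; gcd=4; 4÷4/64÷4 = 1/16

P(WWTtmm) = 1/16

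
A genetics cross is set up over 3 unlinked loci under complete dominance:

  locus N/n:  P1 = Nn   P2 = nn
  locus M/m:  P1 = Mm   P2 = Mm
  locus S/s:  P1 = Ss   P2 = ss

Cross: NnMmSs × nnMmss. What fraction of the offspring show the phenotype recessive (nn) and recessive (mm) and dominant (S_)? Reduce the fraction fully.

P(nn mm S_) = 1/16

NnMmSs gametes: NMS×1, NMs×1, NmS×1, Nms×1, nMS×1, nMs×1, nmS×1, nms×1
nnMmss gametes: nMs×4, nms×4
NnMmSs×nnMmss grid (8·8=64): NnMMSs=4 NnMMss=4 NnMmSs=8 NnMmss=8 NnmmSs=4 Nnmmss=4 nnMMSs=4 nnMMss=4 nnMmSs=8 nnMmss=8 nnmmSs=4 nnmmss=4
nn mm S_ hits 4/64; gcd=4; 4÷4/64÷4 = 1/16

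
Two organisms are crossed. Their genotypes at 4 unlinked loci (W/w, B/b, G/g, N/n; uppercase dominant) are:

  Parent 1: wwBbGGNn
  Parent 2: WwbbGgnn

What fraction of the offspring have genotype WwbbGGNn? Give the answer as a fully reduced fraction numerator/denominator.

P(WwbbGGNn) = 1/16

wwBbGGNn gametes: wBGN×4, wBGn×4, wbGN×4, wbGn×4
WwbbGgnn gametes: WbGn×4, Wbgn×4, wbGn×4, wbgn×4
wwBbGGNn×WwbbGgnn grid (16·16=256): WwBbGGNn=16 WwBbGGnn=16 WwBbGgNn=16 WwBbGgnn=16 WwbbGGNn=16 WwbbGGnn=16 WwbbGgNn=16 WwbbGgnn=16 wwBbGGNn=16 wwBbGGnn=16 wwBbGgNn=16 wwBbGgnn=16 wwbbGGNn=16 wwbbGGnn=16 wwbbGgNn=16 wwbbGgnn=16
WwbbGGNn hits 16/256; gcd=16; 16÷16/256÷16 = 1/16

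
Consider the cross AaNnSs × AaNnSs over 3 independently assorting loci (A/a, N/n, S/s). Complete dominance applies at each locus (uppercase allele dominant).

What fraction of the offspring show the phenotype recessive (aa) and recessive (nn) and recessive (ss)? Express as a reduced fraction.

AaNnSs gametes: ANS×1, ANs×1, AnS×1, Ans×1, aNS×1, aNs×1, anS×1, ans×1
AaNnSs gametes: ANS×1, ANs×1, AnS×1, Ans×1, aNS×1, aNs×1, anS×1, ans×1
AaNnSs×AaNnSs grid (8·8=64): AANNSS=1 AANNSs=2 AANNss=1 AANnSS=2 AANnSs=4 AANnss=2 AAnnSS=1 AAnnSs=2 AAnnss=1 AaNNSS=2 AaNNSs=4 AaNNss=2 AaNnSS=4 AaNnSs=8 AaNnss=4 AannSS=2 AannSs=4 Aannss=2 aaNNSS=1 aaNNSs=2 aaNNss=1 aaNnSS=2 aaNnSs=4 aaNnss=2 aannSS=1 aannSs=2 aannss=1
aa nn ss hits 1/64; gcd=1; 1÷1/64÷1 = 1/64

P(aa nn ss) = 1/64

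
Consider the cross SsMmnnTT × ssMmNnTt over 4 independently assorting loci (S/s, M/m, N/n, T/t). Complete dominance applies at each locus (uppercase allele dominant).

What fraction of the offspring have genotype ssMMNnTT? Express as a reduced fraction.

SsMmnnTT gametes: SMnT×4, SmnT×4, sMnT×4, smnT×4
ssMmNnTt gametes: sMNT×2, sMNt×2, sMnT×2, sMnt×2, smNT×2, smNt×2, smnT×2, smnt×2
SsMmnnTT×ssMmNnTt grid (16·16=256): SsMMNnTT=8 SsMMNnTt=8 SsMMnnTT=8 SsMMnnTt=8 SsMmNnTT=16 SsMmNnTt=16 SsMmnnTT=16 SsMmnnTt=16 SsmmNnTT=8 SsmmNnTt=8 SsmmnnTT=8 SsmmnnTt=8 ssMMNnTT=8 ssMMNnTt=8 ssMMnnTT=8 ssMMnnTt=8 ssMmNnTT=16 ssMmNnTt=16 ssMmnnTT=16 ssMmnnTt=16 ssmmNnTT=8 ssmmNnTt=8 ssmmnnTT=8 ssmmnnTt=8
ssMMNnTT hits 8/256; gcd=8; 8÷8/256÷8 = 1/32

P(ssMMNnTT) = 1/32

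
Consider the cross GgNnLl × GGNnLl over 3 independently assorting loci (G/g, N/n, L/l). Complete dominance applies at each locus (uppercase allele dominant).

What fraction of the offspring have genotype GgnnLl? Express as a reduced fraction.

GgNnLl gametes: GNL×1, GNl×1, GnL×1, Gnl×1, gNL×1, gNl×1, gnL×1, gnl×1
GGNnLl gametes: GNL×2, GNl×2, GnL×2, Gnl×2
GgNnLl×GGNnLl grid (8·8=64): GGNNLL=2 GGNNLl=4 GGNNll=2 GGNnLL=4 GGNnLl=8 GGNnll=4 GGnnLL=2 GGnnLl=4 GGnnll=2 GgNNLL=2 GgNNLl=4 GgNNll=2 GgNnLL=4 GgNnLl=8 GgNnll=4 GgnnLL=2 GgnnLl=4 Ggnnll=2
GgnnLl hits 4/64; gcd=4; 4÷4/64÷4 = 1/16

P(GgnnLl) = 1/16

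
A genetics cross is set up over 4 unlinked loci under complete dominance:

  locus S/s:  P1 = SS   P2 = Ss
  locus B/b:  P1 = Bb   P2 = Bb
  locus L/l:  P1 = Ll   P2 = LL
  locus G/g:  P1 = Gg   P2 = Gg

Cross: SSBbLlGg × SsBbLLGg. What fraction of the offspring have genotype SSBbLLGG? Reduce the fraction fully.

P(SSBbLLGG) = 1/32

SSBbLlGg gametes: SBLG×2, SBLg×2, SBlG×2, SBlg×2, SbLG×2, SbLg×2, SblG×2, Sblg×2
SsBbLLGg gametes: SBLG×2, SBLg×2, SbLG×2, SbLg×2, sBLG×2, sBLg×2, sbLG×2, sbLg×2
SSBbLlGg×SsBbLLGg grid (16·16=256): SSBBLLGG=4 SSBBLLGg=8 SSBBLLgg=4 SSBBLlGG=4 SSBBLlGg=8 SSBBLlgg=4 SSBbLLGG=8 SSBbLLGg=16 SSBbLLgg=8 SSBbLlGG=8 SSBbLlGg=16 SSBbLlgg=8 SSbbLLGG=4 SSbbLLGg=8 SSbbLLgg=4 SSbbLlGG=4 SSbbLlGg=8 SSbbLlgg=4 SsBBLLGG=4 SsBBLLGg=8 SsBBLLgg=4 SsBBLlGG=4 SsBBLlGg=8 SsBBLlgg=4 SsBbLLGG=8 SsBbLLGg=16 SsBbLLgg=8 SsBbLlGG=8 SsBbLlGg=16 SsBbLlgg=8 SsbbLLGG=4 SsbbLLGg=8 SsbbLLgg=4 SsbbLlGG=4 SsbbLlGg=8 SsbbLlgg=4
SSBbLLGG hits 8/256; gcd=8; 8÷8/256÷8 = 1/32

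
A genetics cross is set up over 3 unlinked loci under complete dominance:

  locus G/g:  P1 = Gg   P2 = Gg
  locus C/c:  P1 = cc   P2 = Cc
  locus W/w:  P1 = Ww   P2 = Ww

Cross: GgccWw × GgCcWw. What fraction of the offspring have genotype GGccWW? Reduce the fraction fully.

P(GGccWW) = 1/32

GgccWw gametes: GcW×2, Gcw×2, gcW×2, gcw×2
GgCcWw gametes: GCW×1, GCw×1, GcW×1, Gcw×1, gCW×1, gCw×1, gcW×1, gcw×1
GgccWw×GgCcWw grid (8·8=64): GGCcWW=2 GGCcWw=4 GGCcww=2 GGccWW=2 GGccWw=4 GGccww=2 GgCcWW=4 GgCcWw=8 GgCcww=4 GgccWW=4 GgccWw=8 Ggccww=4 ggCcWW=2 ggCcWw=4 ggCcww=2 ggccWW=2 ggccWw=4 ggccww=2
GGccWW hits 2/64; gcd=2; 2÷2/64÷2 = 1/32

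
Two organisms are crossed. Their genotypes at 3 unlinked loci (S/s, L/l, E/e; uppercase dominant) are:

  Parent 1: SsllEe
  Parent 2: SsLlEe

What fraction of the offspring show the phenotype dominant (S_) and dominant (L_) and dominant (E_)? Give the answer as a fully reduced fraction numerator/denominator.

SsllEe gametes: SlE×2, Sle×2, slE×2, sle×2
SsLlEe gametes: SLE×1, SLe×1, SlE×1, Sle×1, sLE×1, sLe×1, slE×1, sle×1
SsllEe×SsLlEe grid (8·8=64): SSLlEE=2 SSLlEe=4 SSLlee=2 SSllEE=2 SSllEe=4 SSllee=2 SsLlEE=4 SsLlEe=8 SsLlee=4 SsllEE=4 SsllEe=8 Ssllee=4 ssLlEE=2 ssLlEe=4 ssLlee=2 ssllEE=2 ssllEe=4 ssllee=2
S_ L_ E_ hits 18/64; gcd=2; 18÷2/64÷2 = 9/32

P(S_ L_ E_) = 9/32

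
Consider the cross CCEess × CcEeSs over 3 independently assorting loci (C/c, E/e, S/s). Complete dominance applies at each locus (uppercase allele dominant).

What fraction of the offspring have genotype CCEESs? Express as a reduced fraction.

P(CCEESs) = 1/16

CCEess gametes: CEs×4, Ces×4
CcEeSs gametes: CES×1, CEs×1, CeS×1, Ces×1, cES×1, cEs×1, ceS×1, ces×1
CCEess×CcEeSs grid (8·8=64): CCEESs=4 CCEEss=4 CCEeSs=8 CCEess=8 CCeeSs=4 CCeess=4 CcEESs=4 CcEEss=4 CcEeSs=8 CcEess=8 CceeSs=4 Cceess=4
CCEESs hits 4/64; gcd=4; 4÷4/64÷4 = 1/16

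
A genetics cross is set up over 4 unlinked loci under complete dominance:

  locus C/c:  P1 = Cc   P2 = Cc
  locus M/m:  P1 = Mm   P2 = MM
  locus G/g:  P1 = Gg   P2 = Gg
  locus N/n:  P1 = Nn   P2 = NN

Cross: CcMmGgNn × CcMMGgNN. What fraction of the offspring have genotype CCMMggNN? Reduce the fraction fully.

CcMmGgNn gametes: CMGN×1, CMGn×1, CMgN×1, CMgn×1, CmGN×1, CmGn×1, CmgN×1, Cmgn×1, cMGN×1, cMGn×1, cMgN×1, cMgn×1, cmGN×1, cmGn×1, cmgN×1, cmgn×1
CcMMGgNN gametes: CMGN×4, CMgN×4, cMGN×4, cMgN×4
CcMmGgNn×CcMMGgNN grid (16·16=256): CCMMGGNN=4 CCMMGGNn=4 CCMMGgNN=8 CCMMGgNn=8 CCMMggNN=4 CCMMggNn=4 CCMmGGNN=4 CCMmGGNn=4 CCMmGgNN=8 CCMmGgNn=8 CCMmggNN=4 CCMmggNn=4 CcMMGGNN=8 CcMMGGNn=8 CcMMGgNN=16 CcMMGgNn=16 CcMMggNN=8 CcMMggNn=8 CcMmGGNN=8 CcMmGGNn=8 CcMmGgNN=16 CcMmGgNn=16 CcMmggNN=8 CcMmggNn=8 ccMMGGNN=4 ccMMGGNn=4 ccMMGgNN=8 ccMMGgNn=8 ccMMggNN=4 ccMMggNn=4 ccMmGGNN=4 ccMmGGNn=4 ccMmGgNN=8 ccMmGgNn=8 ccMmggNN=4 ccMmggNn=4
CCMMggNN hits 4/256; gcd=4; 4÷4/256÷4 = 1/64

P(CCMMggNN) = 1/64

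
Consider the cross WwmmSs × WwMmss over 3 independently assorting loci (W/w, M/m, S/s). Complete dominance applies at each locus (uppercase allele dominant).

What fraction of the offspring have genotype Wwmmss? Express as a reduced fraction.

P(Wwmmss) = 1/8

WwmmSs gametes: WmS×2, Wms×2, wmS×2, wms×2
WwMmss gametes: WMs×2, Wms×2, wMs×2, wms×2
WwmmSs×WwMmss grid (8·8=64): WWMmSs=4 WWMmss=4 WWmmSs=4 WWmmss=4 WwMmSs=8 WwMmss=8 WwmmSs=8 Wwmmss=8 wwMmSs=4 wwMmss=4 wwmmSs=4 wwmmss=4
Wwmmss hits 8/64; gcd=8; 8÷8/64÷8 = 1/8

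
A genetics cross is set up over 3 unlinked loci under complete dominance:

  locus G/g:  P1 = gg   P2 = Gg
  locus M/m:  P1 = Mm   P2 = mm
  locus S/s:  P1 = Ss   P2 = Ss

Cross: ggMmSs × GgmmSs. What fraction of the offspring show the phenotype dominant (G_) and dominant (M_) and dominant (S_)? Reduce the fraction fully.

P(G_ M_ S_) = 3/16

ggMmSs gametes: gMS×2, gMs×2, gmS×2, gms×2
GgmmSs gametes: GmS×2, Gms×2, gmS×2, gms×2
ggMmSs×GgmmSs grid (8·8=64): GgMmSS=4 GgMmSs=8 GgMmss=4 GgmmSS=4 GgmmSs=8 Ggmmss=4 ggMmSS=4 ggMmSs=8 ggMmss=4 ggmmSS=4 ggmmSs=8 ggmmss=4
G_ M_ S_ hits 12/64; gcd=4; 12÷4/64÷4 = 3/16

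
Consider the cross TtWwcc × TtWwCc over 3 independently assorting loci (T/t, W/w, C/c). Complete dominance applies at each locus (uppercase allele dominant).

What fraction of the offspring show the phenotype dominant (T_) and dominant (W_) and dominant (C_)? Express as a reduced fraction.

P(T_ W_ C_) = 9/32

TtWwcc gametes: TWc×2, Twc×2, tWc×2, twc×2
TtWwCc gametes: TWC×1, TWc×1, TwC×1, Twc×1, tWC×1, tWc×1, twC×1, twc×1
TtWwcc×TtWwCc grid (8·8=64): TTWWCc=2 TTWWcc=2 TTWwCc=4 TTWwcc=4 TTwwCc=2 TTwwcc=2 TtWWCc=4 TtWWcc=4 TtWwCc=8 TtWwcc=8 TtwwCc=4 Ttwwcc=4 ttWWCc=2 ttWWcc=2 ttWwCc=4 ttWwcc=4 ttwwCc=2 ttwwcc=2
T_ W_ C_ hits 18/64; gcd=2; 18÷2/64÷2 = 9/32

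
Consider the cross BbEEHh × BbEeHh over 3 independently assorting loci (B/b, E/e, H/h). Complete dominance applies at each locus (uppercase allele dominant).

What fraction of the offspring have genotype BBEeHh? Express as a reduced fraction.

BbEEHh gametes: BEH×2, BEh×2, bEH×2, bEh×2
BbEeHh gametes: BEH×1, BEh×1, BeH×1, Beh×1, bEH×1, bEh×1, beH×1, beh×1
BbEEHh×BbEeHh grid (8·8=64): BBEEHH=2 BBEEHh=4 BBEEhh=2 BBEeHH=2 BBEeHh=4 BBEehh=2 BbEEHH=4 BbEEHh=8 BbEEhh=4 BbEeHH=4 BbEeHh=8 BbEehh=4 bbEEHH=2 bbEEHh=4 bbEEhh=2 bbEeHH=2 bbEeHh=4 bbEehh=2
BBEeHh hits 4/64; gcd=4; 4÷4/64÷4 = 1/16

P(BBEeHh) = 1/16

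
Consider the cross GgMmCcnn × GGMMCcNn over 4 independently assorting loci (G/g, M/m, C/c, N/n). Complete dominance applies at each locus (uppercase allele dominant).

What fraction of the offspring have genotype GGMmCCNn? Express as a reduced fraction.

P(GGMmCCNn) = 1/32

GgMmCcnn gametes: GMCn×2, GMcn×2, GmCn×2, Gmcn×2, gMCn×2, gMcn×2, gmCn×2, gmcn×2
GGMMCcNn gametes: GMCN×4, GMCn×4, GMcN×4, GMcn×4
GgMmCcnn×GGMMCcNn grid (16·16=256): GGMMCCNn=8 GGMMCCnn=8 GGMMCcNn=16 GGMMCcnn=16 GGMMccNn=8 GGMMccnn=8 GGMmCCNn=8 GGMmCCnn=8 GGMmCcNn=16 GGMmCcnn=16 GGMmccNn=8 GGMmccnn=8 GgMMCCNn=8 GgMMCCnn=8 GgMMCcNn=16 GgMMCcnn=16 GgMMccNn=8 GgMMccnn=8 GgMmCCNn=8 GgMmCCnn=8 GgMmCcNn=16 GgMmCcnn=16 GgMmccNn=8 GgMmccnn=8
GGMmCCNn hits 8/256; gcd=8; 8÷8/256÷8 = 1/32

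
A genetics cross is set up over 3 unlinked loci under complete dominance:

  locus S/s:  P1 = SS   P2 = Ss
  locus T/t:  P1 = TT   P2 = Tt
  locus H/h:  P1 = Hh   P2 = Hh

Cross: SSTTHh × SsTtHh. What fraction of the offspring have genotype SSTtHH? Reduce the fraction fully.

SSTTHh gametes: STH×4, STh×4
SsTtHh gametes: STH×1, STh×1, StH×1, Sth×1, sTH×1, sTh×1, stH×1, sth×1
SSTTHh×SsTtHh grid (8·8=64): SSTTHH=4 SSTTHh=8 SSTThh=4 SSTtHH=4 SSTtHh=8 SSTthh=4 SsTTHH=4 SsTTHh=8 SsTThh=4 SsTtHH=4 SsTtHh=8 SsTthh=4
SSTtHH hits 4/64; gcd=4; 4÷4/64÷4 = 1/16

P(SSTtHH) = 1/16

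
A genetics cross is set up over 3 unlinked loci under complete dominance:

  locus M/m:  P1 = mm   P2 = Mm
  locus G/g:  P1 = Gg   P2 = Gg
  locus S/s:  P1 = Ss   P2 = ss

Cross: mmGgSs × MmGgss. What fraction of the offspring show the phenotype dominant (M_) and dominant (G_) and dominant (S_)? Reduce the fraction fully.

mmGgSs gametes: mGS×2, mGs×2, mgS×2, mgs×2
MmGgss gametes: MGs×2, Mgs×2, mGs×2, mgs×2
mmGgSs×MmGgss grid (8·8=64): MmGGSs=4 MmGGss=4 MmGgSs=8 MmGgss=8 MmggSs=4 Mmggss=4 mmGGSs=4 mmGGss=4 mmGgSs=8 mmGgss=8 mmggSs=4 mmggss=4
M_ G_ S_ hits 12/64; gcd=4; 12÷4/64÷4 = 3/16

P(M_ G_ S_) = 3/16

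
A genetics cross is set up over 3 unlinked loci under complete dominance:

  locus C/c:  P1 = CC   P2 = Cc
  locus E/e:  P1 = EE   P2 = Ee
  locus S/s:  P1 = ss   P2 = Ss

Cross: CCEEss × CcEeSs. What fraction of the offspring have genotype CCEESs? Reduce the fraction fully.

P(CCEESs) = 1/8

CCEEss gametes: CEs×8
CcEeSs gametes: CES×1, CEs×1, CeS×1, Ces×1, cES×1, cEs×1, ceS×1, ces×1
CCEEss×CcEeSs grid (8·8=64): CCEESs=8 CCEEss=8 CCEeSs=8 CCEess=8 CcEESs=8 CcEEss=8 CcEeSs=8 CcEess=8
CCEESs hits 8/64; gcd=8; 8÷8/64÷8 = 1/8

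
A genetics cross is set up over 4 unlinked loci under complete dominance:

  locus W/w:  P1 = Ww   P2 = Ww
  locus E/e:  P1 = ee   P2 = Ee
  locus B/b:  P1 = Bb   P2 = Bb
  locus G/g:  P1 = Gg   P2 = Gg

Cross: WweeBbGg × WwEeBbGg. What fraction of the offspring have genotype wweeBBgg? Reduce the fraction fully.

WweeBbGg gametes: WeBG×2, WeBg×2, WebG×2, Webg×2, weBG×2, weBg×2, webG×2, webg×2
WwEeBbGg gametes: WEBG×1, WEBg×1, WEbG×1, WEbg×1, WeBG×1, WeBg×1, WebG×1, Webg×1, wEBG×1, wEBg×1, wEbG×1, wEbg×1, weBG×1, weBg×1, webG×1, webg×1
WweeBbGg×WwEeBbGg grid (16·16=256): WWEeBBGG=2 WWEeBBGg=4 WWEeBBgg=2 WWEeBbGG=4 WWEeBbGg=8 WWEeBbgg=4 WWEebbGG=2 WWEebbGg=4 WWEebbgg=2 WWeeBBGG=2 WWeeBBGg=4 WWeeBBgg=2 WWeeBbGG=4 WWeeBbGg=8 WWeeBbgg=4 WWeebbGG=2 WWeebbGg=4 WWeebbgg=2 WwEeBBGG=4 WwEeBBGg=8 WwEeBBgg=4 WwEeBbGG=8 WwEeBbGg=16 WwEeBbgg=8 WwEebbGG=4 WwEebbGg=8 WwEebbgg=4 WweeBBGG=4 WweeBBGg=8 WweeBBgg=4 WweeBbGG=8 WweeBbGg=16 WweeBbgg=8 WweebbGG=4 WweebbGg=8 Wweebbgg=4 wwEeBBGG=2 wwEeBBGg=4 wwEeBBgg=2 wwEeBbGG=4 wwEeBbGg=8 wwEeBbgg=4 wwEebbGG=2 wwEebbGg=4 wwEebbgg=2 wweeBBGG=2 wweeBBGg=4 wweeBBgg=2 wweeBbGG=4 wweeBbGg=8 wweeBbgg=4 wweebbGG=2 wweebbGg=4 wweebbgg=2
wweeBBgg hits 2/256; gcd=2; 2÷2/256÷2 = 1/128

P(wweeBBgg) = 1/128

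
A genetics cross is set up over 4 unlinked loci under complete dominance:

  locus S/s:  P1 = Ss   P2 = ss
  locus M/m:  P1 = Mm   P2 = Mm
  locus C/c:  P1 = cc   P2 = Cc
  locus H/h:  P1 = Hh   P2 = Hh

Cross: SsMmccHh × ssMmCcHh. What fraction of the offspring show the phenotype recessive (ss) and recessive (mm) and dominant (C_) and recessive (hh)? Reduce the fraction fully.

P(ss mm C_ hh) = 1/64

SsMmccHh gametes: SMcH×2, SMch×2, SmcH×2, Smch×2, sMcH×2, sMch×2, smcH×2, smch×2
ssMmCcHh gametes: sMCH×2, sMCh×2, sMcH×2, sMch×2, smCH×2, smCh×2, smcH×2, smch×2
SsMmccHh×ssMmCcHh grid (16·16=256): SsMMCcHH=4 SsMMCcHh=8 SsMMCchh=4 SsMMccHH=4 SsMMccHh=8 SsMMcchh=4 SsMmCcHH=8 SsMmCcHh=16 SsMmCchh=8 SsMmccHH=8 SsMmccHh=16 SsMmcchh=8 SsmmCcHH=4 SsmmCcHh=8 SsmmCchh=4 SsmmccHH=4 SsmmccHh=8 Ssmmcchh=4 ssMMCcHH=4 ssMMCcHh=8 ssMMCchh=4 ssMMccHH=4 ssMMccHh=8 ssMMcchh=4 ssMmCcHH=8 ssMmCcHh=16 ssMmCchh=8 ssMmccHH=8 ssMmccHh=16 ssMmcchh=8 ssmmCcHH=4 ssmmCcHh=8 ssmmCchh=4 ssmmccHH=4 ssmmccHh=8 ssmmcchh=4
ss mm C_ hh hits 4/256; gcd=4; 4÷4/256÷4 = 1/64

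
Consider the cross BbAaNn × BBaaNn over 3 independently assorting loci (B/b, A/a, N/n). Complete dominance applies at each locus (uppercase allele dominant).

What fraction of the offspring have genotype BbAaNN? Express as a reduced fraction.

BbAaNn gametes: BAN×1, BAn×1, BaN×1, Ban×1, bAN×1, bAn×1, baN×1, ban×1
BBaaNn gametes: BaN×4, Ban×4
BbAaNn×BBaaNn grid (8·8=64): BBAaNN=4 BBAaNn=8 BBAann=4 BBaaNN=4 BBaaNn=8 BBaann=4 BbAaNN=4 BbAaNn=8 BbAann=4 BbaaNN=4 BbaaNn=8 Bbaann=4
BbAaNN hits 4/64; gcd=4; 4÷4/64÷4 = 1/16

P(BbAaNN) = 1/16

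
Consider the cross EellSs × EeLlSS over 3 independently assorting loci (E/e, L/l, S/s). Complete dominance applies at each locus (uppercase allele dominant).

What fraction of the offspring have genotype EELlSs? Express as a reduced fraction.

EellSs gametes: ElS×2, Els×2, elS×2, els×2
EeLlSS gametes: ELS×2, ElS×2, eLS×2, elS×2
EellSs×EeLlSS grid (8·8=64): EELlSS=4 EELlSs=4 EEllSS=4 EEllSs=4 EeLlSS=8 EeLlSs=8 EellSS=8 EellSs=8 eeLlSS=4 eeLlSs=4 eellSS=4 eellSs=4
EELlSs hits 4/64; gcd=4; 4÷4/64÷4 = 1/16

P(EELlSs) = 1/16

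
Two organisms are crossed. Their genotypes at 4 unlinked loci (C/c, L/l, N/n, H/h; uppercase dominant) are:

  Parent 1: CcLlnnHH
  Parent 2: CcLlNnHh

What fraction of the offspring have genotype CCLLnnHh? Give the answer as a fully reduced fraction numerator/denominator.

CcLlnnHH gametes: CLnH×4, ClnH×4, cLnH×4, clnH×4
CcLlNnHh gametes: CLNH×1, CLNh×1, CLnH×1, CLnh×1, ClNH×1, ClNh×1, ClnH×1, Clnh×1, cLNH×1, cLNh×1, cLnH×1, cLnh×1, clNH×1, clNh×1, clnH×1, clnh×1
CcLlnnHH×CcLlNnHh grid (16·16=256): CCLLNnHH=4 CCLLNnHh=4 CCLLnnHH=4 CCLLnnHh=4 CCLlNnHH=8 CCLlNnHh=8 CCLlnnHH=8 CCLlnnHh=8 CCllNnHH=4 CCllNnHh=4 CCllnnHH=4 CCllnnHh=4 CcLLNnHH=8 CcLLNnHh=8 CcLLnnHH=8 CcLLnnHh=8 CcLlNnHH=16 CcLlNnHh=16 CcLlnnHH=16 CcLlnnHh=16 CcllNnHH=8 CcllNnHh=8 CcllnnHH=8 CcllnnHh=8 ccLLNnHH=4 ccLLNnHh=4 ccLLnnHH=4 ccLLnnHh=4 ccLlNnHH=8 ccLlNnHh=8 ccLlnnHH=8 ccLlnnHh=8 ccllNnHH=4 ccllNnHh=4 ccllnnHH=4 ccllnnHh=4
CCLLnnHh hits 4/256; gcd=4; 4÷4/256÷4 = 1/64

P(CCLLnnHh) = 1/64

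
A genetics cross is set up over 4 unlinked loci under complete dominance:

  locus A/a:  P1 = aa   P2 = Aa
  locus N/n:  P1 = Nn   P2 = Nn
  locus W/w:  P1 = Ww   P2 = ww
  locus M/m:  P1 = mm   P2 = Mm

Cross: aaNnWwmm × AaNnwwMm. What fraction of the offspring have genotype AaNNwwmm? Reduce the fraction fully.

aaNnWwmm gametes: aNWm×4, aNwm×4, anWm×4, anwm×4
AaNnwwMm gametes: ANwM×2, ANwm×2, AnwM×2, Anwm×2, aNwM×2, aNwm×2, anwM×2, anwm×2
aaNnWwmm×AaNnwwMm grid (16·16=256): AaNNWwMm=8 AaNNWwmm=8 AaNNwwMm=8 AaNNwwmm=8 AaNnWwMm=16 AaNnWwmm=16 AaNnwwMm=16 AaNnwwmm=16 AannWwMm=8 AannWwmm=8 AannwwMm=8 Aannwwmm=8 aaNNWwMm=8 aaNNWwmm=8 aaNNwwMm=8 aaNNwwmm=8 aaNnWwMm=16 aaNnWwmm=16 aaNnwwMm=16 aaNnwwmm=16 aannWwMm=8 aannWwmm=8 aannwwMm=8 aannwwmm=8
AaNNwwmm hits 8/256; gcd=8; 8÷8/256÷8 = 1/32

P(AaNNwwmm) = 1/32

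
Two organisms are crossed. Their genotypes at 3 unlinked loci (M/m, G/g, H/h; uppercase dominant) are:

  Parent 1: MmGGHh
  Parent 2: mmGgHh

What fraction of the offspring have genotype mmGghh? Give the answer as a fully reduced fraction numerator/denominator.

MmGGHh gametes: MGH×2, MGh×2, mGH×2, mGh×2
mmGgHh gametes: mGH×2, mGh×2, mgH×2, mgh×2
MmGGHh×mmGgHh grid (8·8=64): MmGGHH=4 MmGGHh=8 MmGGhh=4 MmGgHH=4 MmGgHh=8 MmGghh=4 mmGGHH=4 mmGGHh=8 mmGGhh=4 mmGgHH=4 mmGgHh=8 mmGghh=4
mmGghh hits 4/64; gcd=4; 4÷4/64÷4 = 1/16

P(mmGghh) = 1/16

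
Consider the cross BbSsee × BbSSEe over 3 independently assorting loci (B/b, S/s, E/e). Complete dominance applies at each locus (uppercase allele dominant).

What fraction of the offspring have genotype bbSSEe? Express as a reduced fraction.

P(bbSSEe) = 1/16

BbSsee gametes: BSe×2, Bse×2, bSe×2, bse×2
BbSSEe gametes: BSE×2, BSe×2, bSE×2, bSe×2
BbSsee×BbSSEe grid (8·8=64): BBSSEe=4 BBSSee=4 BBSsEe=4 BBSsee=4 BbSSEe=8 BbSSee=8 BbSsEe=8 BbSsee=8 bbSSEe=4 bbSSee=4 bbSsEe=4 bbSsee=4
bbSSEe hits 4/64; gcd=4; 4÷4/64÷4 = 1/16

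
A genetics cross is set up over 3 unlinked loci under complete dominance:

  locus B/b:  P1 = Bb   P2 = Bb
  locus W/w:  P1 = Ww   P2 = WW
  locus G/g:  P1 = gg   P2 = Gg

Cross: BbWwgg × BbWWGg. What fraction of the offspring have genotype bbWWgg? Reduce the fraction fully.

P(bbWWgg) = 1/16

BbWwgg gametes: BWg×2, Bwg×2, bWg×2, bwg×2
BbWWGg gametes: BWG×2, BWg×2, bWG×2, bWg×2
BbWwgg×BbWWGg grid (8·8=64): BBWWGg=4 BBWWgg=4 BBWwGg=4 BBWwgg=4 BbWWGg=8 BbWWgg=8 BbWwGg=8 BbWwgg=8 bbWWGg=4 bbWWgg=4 bbWwGg=4 bbWwgg=4
bbWWgg hits 4/64; gcd=4; 4÷4/64÷4 = 1/16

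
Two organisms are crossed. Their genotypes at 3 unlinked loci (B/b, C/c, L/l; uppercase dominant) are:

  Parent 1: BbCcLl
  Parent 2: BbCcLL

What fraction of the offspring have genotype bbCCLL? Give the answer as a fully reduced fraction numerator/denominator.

BbCcLl gametes: BCL×1, BCl×1, BcL×1, Bcl×1, bCL×1, bCl×1, bcL×1, bcl×1
BbCcLL gametes: BCL×2, BcL×2, bCL×2, bcL×2
BbCcLl×BbCcLL grid (8·8=64): BBCCLL=2 BBCCLl=2 BBCcLL=4 BBCcLl=4 BBccLL=2 BBccLl=2 BbCCLL=4 BbCCLl=4 BbCcLL=8 BbCcLl=8 BbccLL=4 BbccLl=4 bbCCLL=2 bbCCLl=2 bbCcLL=4 bbCcLl=4 bbccLL=2 bbccLl=2
bbCCLL hits 2/64; gcd=2; 2÷2/64÷2 = 1/32

P(bbCCLL) = 1/32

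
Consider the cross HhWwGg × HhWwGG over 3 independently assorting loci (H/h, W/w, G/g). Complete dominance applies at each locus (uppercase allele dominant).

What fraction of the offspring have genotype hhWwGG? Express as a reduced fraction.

HhWwGg gametes: HWG×1, HWg×1, HwG×1, Hwg×1, hWG×1, hWg×1, hwG×1, hwg×1
HhWwGG gametes: HWG×2, HwG×2, hWG×2, hwG×2
HhWwGg×HhWwGG grid (8·8=64): HHWWGG=2 HHWWGg=2 HHWwGG=4 HHWwGg=4 HHwwGG=2 HHwwGg=2 HhWWGG=4 HhWWGg=4 HhWwGG=8 HhWwGg=8 HhwwGG=4 HhwwGg=4 hhWWGG=2 hhWWGg=2 hhWwGG=4 hhWwGg=4 hhwwGG=2 hhwwGg=2
hhWwGG hits 4/64; gcd=4; 4÷4/64÷4 = 1/16

P(hhWwGG) = 1/16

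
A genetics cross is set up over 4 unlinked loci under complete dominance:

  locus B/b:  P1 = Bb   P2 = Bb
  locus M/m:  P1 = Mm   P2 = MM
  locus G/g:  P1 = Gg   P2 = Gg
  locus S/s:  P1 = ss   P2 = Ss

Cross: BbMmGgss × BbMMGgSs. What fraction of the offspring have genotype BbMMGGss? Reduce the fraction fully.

BbMmGgss gametes: BMGs×2, BMgs×2, BmGs×2, Bmgs×2, bMGs×2, bMgs×2, bmGs×2, bmgs×2
BbMMGgSs gametes: BMGS×2, BMGs×2, BMgS×2, BMgs×2, bMGS×2, bMGs×2, bMgS×2, bMgs×2
BbMmGgss×BbMMGgSs grid (16·16=256): BBMMGGSs=4 BBMMGGss=4 BBMMGgSs=8 BBMMGgss=8 BBMMggSs=4 BBMMggss=4 BBMmGGSs=4 BBMmGGss=4 BBMmGgSs=8 BBMmGgss=8 BBMmggSs=4 BBMmggss=4 BbMMGGSs=8 BbMMGGss=8 BbMMGgSs=16 BbMMGgss=16 BbMMggSs=8 BbMMggss=8 BbMmGGSs=8 BbMmGGss=8 BbMmGgSs=16 BbMmGgss=16 BbMmggSs=8 BbMmggss=8 bbMMGGSs=4 bbMMGGss=4 bbMMGgSs=8 bbMMGgss=8 bbMMggSs=4 bbMMggss=4 bbMmGGSs=4 bbMmGGss=4 bbMmGgSs=8 bbMmGgss=8 bbMmggSs=4 bbMmggss=4
BbMMGGss hits 8/256; gcd=8; 8÷8/256÷8 = 1/32

P(BbMMGGss) = 1/32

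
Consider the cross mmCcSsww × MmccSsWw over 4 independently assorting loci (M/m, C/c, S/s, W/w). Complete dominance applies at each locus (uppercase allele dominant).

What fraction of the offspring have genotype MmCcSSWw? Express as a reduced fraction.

mmCcSsww gametes: mCSw×4, mCsw×4, mcSw×4, mcsw×4
MmccSsWw gametes: McSW×2, McSw×2, McsW×2, Mcsw×2, mcSW×2, mcSw×2, mcsW×2, mcsw×2
mmCcSsww×MmccSsWw grid (16·16=256): MmCcSSWw=8 MmCcSSww=8 MmCcSsWw=16 MmCcSsww=16 MmCcssWw=8 MmCcssww=8 MmccSSWw=8 MmccSSww=8 MmccSsWw=16 MmccSsww=16 MmccssWw=8 Mmccssww=8 mmCcSSWw=8 mmCcSSww=8 mmCcSsWw=16 mmCcSsww=16 mmCcssWw=8 mmCcssww=8 mmccSSWw=8 mmccSSww=8 mmccSsWw=16 mmccSsww=16 mmccssWw=8 mmccssww=8
MmCcSSWw hits 8/256; gcd=8; 8÷8/256÷8 = 1/32

P(MmCcSSWw) = 1/32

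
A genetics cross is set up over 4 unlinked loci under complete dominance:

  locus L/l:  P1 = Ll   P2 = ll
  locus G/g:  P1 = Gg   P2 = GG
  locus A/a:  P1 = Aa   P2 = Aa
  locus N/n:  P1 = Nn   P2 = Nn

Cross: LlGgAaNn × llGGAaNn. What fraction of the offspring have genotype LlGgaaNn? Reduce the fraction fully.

LlGgAaNn gametes: LGAN×1, LGAn×1, LGaN×1, LGan×1, LgAN×1, LgAn×1, LgaN×1, Lgan×1, lGAN×1, lGAn×1, lGaN×1, lGan×1, lgAN×1, lgAn×1, lgaN×1, lgan×1
llGGAaNn gametes: lGAN×4, lGAn×4, lGaN×4, lGan×4
LlGgAaNn×llGGAaNn grid (16·16=256): LlGGAANN=4 LlGGAANn=8 LlGGAAnn=4 LlGGAaNN=8 LlGGAaNn=16 LlGGAann=8 LlGGaaNN=4 LlGGaaNn=8 LlGGaann=4 LlGgAANN=4 LlGgAANn=8 LlGgAAnn=4 LlGgAaNN=8 LlGgAaNn=16 LlGgAann=8 LlGgaaNN=4 LlGgaaNn=8 LlGgaann=4 llGGAANN=4 llGGAANn=8 llGGAAnn=4 llGGAaNN=8 llGGAaNn=16 llGGAann=8 llGGaaNN=4 llGGaaNn=8 llGGaann=4 llGgAANN=4 llGgAANn=8 llGgAAnn=4 llGgAaNN=8 llGgAaNn=16 llGgAann=8 llGgaaNN=4 llGgaaNn=8 llGgaann=4
LlGgaaNn hits 8/256; gcd=8; 8÷8/256÷8 = 1/32

P(LlGgaaNn) = 1/32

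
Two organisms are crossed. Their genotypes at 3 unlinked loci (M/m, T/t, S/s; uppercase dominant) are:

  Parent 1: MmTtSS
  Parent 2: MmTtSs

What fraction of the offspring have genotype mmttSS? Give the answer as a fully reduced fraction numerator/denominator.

MmTtSS gametes: MTS×2, MtS×2, mTS×2, mtS×2
MmTtSs gametes: MTS×1, MTs×1, MtS×1, Mts×1, mTS×1, mTs×1, mtS×1, mts×1
MmTtSS×MmTtSs grid (8·8=64): MMTTSS=2 MMTTSs=2 MMTtSS=4 MMTtSs=4 MMttSS=2 MMttSs=2 MmTTSS=4 MmTTSs=4 MmTtSS=8 MmTtSs=8 MmttSS=4 MmttSs=4 mmTTSS=2 mmTTSs=2 mmTtSS=4 mmTtSs=4 mmttSS=2 mmttSs=2
mmttSS hits 2/64; gcd=2; 2÷2/64÷2 = 1/32

P(mmttSS) = 1/32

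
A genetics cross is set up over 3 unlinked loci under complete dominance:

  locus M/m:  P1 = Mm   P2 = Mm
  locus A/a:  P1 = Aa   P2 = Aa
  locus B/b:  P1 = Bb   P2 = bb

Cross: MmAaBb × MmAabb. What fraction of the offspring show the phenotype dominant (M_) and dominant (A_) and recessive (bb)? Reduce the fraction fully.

MmAaBb gametes: MAB×1, MAb×1, MaB×1, Mab×1, mAB×1, mAb×1, maB×1, mab×1
MmAabb gametes: MAb×2, Mab×2, mAb×2, mab×2
MmAaBb×MmAabb grid (8·8=64): MMAABb=2 MMAAbb=2 MMAaBb=4 MMAabb=4 MMaaBb=2 MMaabb=2 MmAABb=4 MmAAbb=4 MmAaBb=8 MmAabb=8 MmaaBb=4 Mmaabb=4 mmAABb=2 mmAAbb=2 mmAaBb=4 mmAabb=4 mmaaBb=2 mmaabb=2
M_ A_ bb hits 18/64; gcd=2; 18÷2/64÷2 = 9/32

P(M_ A_ bb) = 9/32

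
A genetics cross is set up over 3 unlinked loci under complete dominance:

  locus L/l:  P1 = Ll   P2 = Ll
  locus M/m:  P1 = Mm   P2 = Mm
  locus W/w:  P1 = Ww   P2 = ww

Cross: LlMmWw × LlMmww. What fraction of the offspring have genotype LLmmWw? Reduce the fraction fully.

P(LLmmWw) = 1/32

LlMmWw gametes: LMW×1, LMw×1, LmW×1, Lmw×1, lMW×1, lMw×1, lmW×1, lmw×1
LlMmww gametes: LMw×2, Lmw×2, lMw×2, lmw×2
LlMmWw×LlMmww grid (8·8=64): LLMMWw=2 LLMMww=2 LLMmWw=4 LLMmww=4 LLmmWw=2 LLmmww=2 LlMMWw=4 LlMMww=4 LlMmWw=8 LlMmww=8 LlmmWw=4 Llmmww=4 llMMWw=2 llMMww=2 llMmWw=4 llMmww=4 llmmWw=2 llmmww=2
LLmmWw hits 2/64; gcd=2; 2÷2/64÷2 = 1/32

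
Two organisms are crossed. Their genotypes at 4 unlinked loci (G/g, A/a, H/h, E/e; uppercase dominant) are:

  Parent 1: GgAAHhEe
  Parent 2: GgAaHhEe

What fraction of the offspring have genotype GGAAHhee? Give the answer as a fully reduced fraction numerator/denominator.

GgAAHhEe gametes: GAHE×2, GAHe×2, GAhE×2, GAhe×2, gAHE×2, gAHe×2, gAhE×2, gAhe×2
GgAaHhEe gametes: GAHE×1, GAHe×1, GAhE×1, GAhe×1, GaHE×1, GaHe×1, GahE×1, Gahe×1, gAHE×1, gAHe×1, gAhE×1, gAhe×1, gaHE×1, gaHe×1, gahE×1, gahe×1
GgAAHhEe×GgAaHhEe grid (16·16=256): GGAAHHEE=2 GGAAHHEe=4 GGAAHHee=2 GGAAHhEE=4 GGAAHhEe=8 GGAAHhee=4 GGAAhhEE=2 GGAAhhEe=4 GGAAhhee=2 GGAaHHEE=2 GGAaHHEe=4 GGAaHHee=2 GGAaHhEE=4 GGAaHhEe=8 GGAaHhee=4 GGAahhEE=2 GGAahhEe=4 GGAahhee=2 GgAAHHEE=4 GgAAHHEe=8 GgAAHHee=4 GgAAHhEE=8 GgAAHhEe=16 GgAAHhee=8 GgAAhhEE=4 GgAAhhEe=8 GgAAhhee=4 GgAaHHEE=4 GgAaHHEe=8 GgAaHHee=4 GgAaHhEE=8 GgAaHhEe=16 GgAaHhee=8 GgAahhEE=4 GgAahhEe=8 GgAahhee=4 ggAAHHEE=2 ggAAHHEe=4 ggAAHHee=2 ggAAHhEE=4 ggAAHhEe=8 ggAAHhee=4 ggAAhhEE=2 ggAAhhEe=4 ggAAhhee=2 ggAaHHEE=2 ggAaHHEe=4 ggAaHHee=2 ggAaHhEE=4 ggAaHhEe=8 ggAaHhee=4 ggAahhEE=2 ggAahhEe=4 ggAahhee=2
GGAAHhee hits 4/256; gcd=4; 4÷4/256÷4 = 1/64

P(GGAAHhee) = 1/64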